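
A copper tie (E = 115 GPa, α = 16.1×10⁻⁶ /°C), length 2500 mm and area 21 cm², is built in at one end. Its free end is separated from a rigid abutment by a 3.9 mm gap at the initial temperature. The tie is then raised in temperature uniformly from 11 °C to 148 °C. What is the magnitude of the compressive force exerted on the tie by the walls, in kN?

If the wall were absent the tie would grow by αΔT L = 16.1×10⁻⁶ × 137 × 2500 = 5.514 mm.
After closing the 3.9 mm clearance, 5.514 − 3.9 = 1.614 mm of expansion remains to be suppressed by the wall.
So σ = E(δ_free − g)/L = 115×10³ × 1.614/2500 = 74.26 MPa.
Force on the wall = σA = 74.26 × 2100 mm² = 155.9 kN.

P ≈ 156 kN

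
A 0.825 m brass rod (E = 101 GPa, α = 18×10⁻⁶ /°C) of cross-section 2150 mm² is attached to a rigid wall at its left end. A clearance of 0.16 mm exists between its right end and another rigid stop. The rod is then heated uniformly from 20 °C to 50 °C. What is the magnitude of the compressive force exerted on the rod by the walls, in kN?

P ≈ 75.1 kN

Free thermal elongation = αΔT L = 18×10⁻⁶ × 30 × 825 = 0.4455 mm.
This exceeds the 0.16 mm gap, so the wall pushes back. The portion of expansion that must be recovered elastically is δ_free − gap = 0.4455 − 0.16 = 0.2855 mm.
Compatibility: PL/(AE) = 0.2855 mm, so σ = P/A = E × (0.2855/825) = 34.95 MPa.
P = σA = 34.95 × 2150 = 75.15 kN.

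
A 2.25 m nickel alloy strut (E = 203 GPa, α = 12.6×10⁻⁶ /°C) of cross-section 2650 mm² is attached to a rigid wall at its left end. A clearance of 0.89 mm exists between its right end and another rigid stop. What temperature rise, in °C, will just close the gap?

Contact occurs when the free expansion equals the gap: αΔT L = 0.89 mm.
ΔT = 0.89 / (12.6×10⁻⁶ × 2250) = 31.39 °C.

ΔT ≈ 31.4 °C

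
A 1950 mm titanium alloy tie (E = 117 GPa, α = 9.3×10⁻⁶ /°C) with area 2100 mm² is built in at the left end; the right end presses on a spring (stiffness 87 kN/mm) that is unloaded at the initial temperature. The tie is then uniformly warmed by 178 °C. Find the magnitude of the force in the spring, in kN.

P ≈ 166 kN

Free thermal expansion: δ_free = αΔT L = 9.3×10⁻⁶ × 178 × 1950 = 3.228 mm.
Let P be the compressive force at the spring. The tie shortens elastically by PL/(AE) and the spring compresses by P/k; together these equal δ_free.
P [ L/(AE) + 1/k ] = δ_free → P [ 1950/(2100×117×10³) + 1/(87×10³) ] = 3.228.
P = 3.228 / 1.943×10⁻⁵ = 166100 N.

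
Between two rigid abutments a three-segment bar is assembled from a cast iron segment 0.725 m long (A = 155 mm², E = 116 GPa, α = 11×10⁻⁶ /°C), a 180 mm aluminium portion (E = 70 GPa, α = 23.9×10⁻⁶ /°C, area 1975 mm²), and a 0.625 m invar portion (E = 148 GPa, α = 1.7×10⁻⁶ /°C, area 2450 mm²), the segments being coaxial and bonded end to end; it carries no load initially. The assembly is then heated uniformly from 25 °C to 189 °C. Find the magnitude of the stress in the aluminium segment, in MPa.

If the supports were absent, the total length change would be Σ αᵢΔT Lᵢ = 11×10⁻⁶×164×725 + 23.9×10⁻⁶×164×180 + 1.7×10⁻⁶×164×625 = 2.188 mm.
The rigid supports impose zero overall length change; the single axial force P common to all segments must satisfy P Σ Lᵢ/(AᵢEᵢ) = δ_free.
Σ Lᵢ/(AᵢEᵢ) = 725/(155×116×10³) + 180/(1975×70×10³) + 625/(2450×148×10³) = 4.335×10⁻⁵ mm/N.
Hence P = δ_free / Σ(L/AE) = 2.188/4.335×10⁻⁵ = 50.47 kN (compressive).
σ_{aluminium} = P / A = 50470 / 1975 = 25.55 MPa.

σ ≈ 25.6 MPa (compressive)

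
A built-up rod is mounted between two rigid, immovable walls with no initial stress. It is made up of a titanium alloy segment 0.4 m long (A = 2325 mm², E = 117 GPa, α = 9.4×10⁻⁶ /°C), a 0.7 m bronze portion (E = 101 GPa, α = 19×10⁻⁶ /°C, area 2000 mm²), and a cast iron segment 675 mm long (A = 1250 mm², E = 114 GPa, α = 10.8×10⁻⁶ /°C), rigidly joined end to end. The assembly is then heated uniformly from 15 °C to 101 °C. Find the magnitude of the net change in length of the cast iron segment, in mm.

With the walls removed the bar would change length by δ_free = Σ αᵢΔT Lᵢ = 9.4×10⁻⁶×86×400 + 19×10⁻⁶×86×700 + 10.8×10⁻⁶×86×675 = 2.094 mm.
The rigid supports impose zero overall length change; the single axial force P common to all segments must satisfy P Σ Lᵢ/(AᵢEᵢ) = δ_free.
The series flexibility is Σ Lᵢ/(AᵢEᵢ) = 400/(2325×117×10³) + 700/(2000×101×10³) + 675/(1250×114×10³) = 9.673×10⁻⁶ mm/N.
So P = 2.094 / 9.673×10⁻⁶ = 216.5 kN, compressive.
For the cast iron segment, free thermal change = 10.8×10⁻⁶×86×675 = 0.6269 mm and elastic change from P = 216500×675/(1250×114×10³) = 1.026 mm; these oppose, so the net change is 0.399 mm (segment shortens).

|ΔL| ≈ 0.399 mm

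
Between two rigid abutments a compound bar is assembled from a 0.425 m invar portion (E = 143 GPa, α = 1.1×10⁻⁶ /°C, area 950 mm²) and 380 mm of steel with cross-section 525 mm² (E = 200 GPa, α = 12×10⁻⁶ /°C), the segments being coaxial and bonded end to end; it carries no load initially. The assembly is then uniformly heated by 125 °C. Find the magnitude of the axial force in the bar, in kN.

If the supports were absent, the total length change would be Σ αᵢΔT Lᵢ = 1.1×10⁻⁶×125×425 + 12×10⁻⁶×125×380 = 0.6284 mm.
Since the ends are fixed, an axial force P builds up, equal in every segment, with P · Σ Lᵢ/(AᵢEᵢ) = δ_free.
The series flexibility is Σ Lᵢ/(AᵢEᵢ) = 425/(950×143×10³) + 380/(525×200×10³) = 6.747×10⁻⁶ mm/N.
P = 0.6284 / 6.747×10⁻⁶ = 93140 N = 93.14 kN, compressive.

P ≈ 93.1 kN (compressive)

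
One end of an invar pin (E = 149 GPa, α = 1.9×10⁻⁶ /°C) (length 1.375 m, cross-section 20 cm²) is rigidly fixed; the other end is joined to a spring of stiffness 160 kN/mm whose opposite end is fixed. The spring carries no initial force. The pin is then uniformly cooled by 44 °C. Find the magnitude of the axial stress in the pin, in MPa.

The unrestrained thermal change is αΔT L = 1.9×10⁻⁶ × 44 × 1375 = 0.1149 mm.
With a force P in the spring, the elastic change of the pin is PL/(AE) and that of the spring is P/k; compatibility requires their sum to equal δ_free.
P [ L/(AE) + 1/k ] = δ_free → P [ 1375/(2000×149×10³) + 1/(160×10³) ] = 0.1149.
P = 0.1149 / 1.086×10⁻⁵ = 10580 N.
σ = P/A = 10580/2000 = 5.29 MPa.

σ ≈ 5.29 MPa (tensile)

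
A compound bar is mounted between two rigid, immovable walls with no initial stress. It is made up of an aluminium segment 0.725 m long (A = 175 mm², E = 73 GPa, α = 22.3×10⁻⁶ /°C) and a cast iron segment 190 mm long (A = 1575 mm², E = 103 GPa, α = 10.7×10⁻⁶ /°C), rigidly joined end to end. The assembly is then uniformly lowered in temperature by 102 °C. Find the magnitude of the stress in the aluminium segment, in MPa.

σ ≈ 183 MPa (tensile)

If the supports were absent, the total length change would be Σ αᵢΔT Lᵢ = 22.3×10⁻⁶×102×725 + 10.7×10⁻⁶×102×190 = 1.856 mm.
The walls prevent any net length change, so an axial force P (same in every segment) develops. Compatibility: P · Σ Lᵢ/(AᵢEᵢ) = δ_free.
Σ Lᵢ/(AᵢEᵢ) = 725/(175×73×10³) + 190/(1575×103×10³) = 5.792×10⁻⁵ mm/N.
Hence P = δ_free / Σ(L/AE) = 1.856/5.792×10⁻⁵ = 32.05 kN (tensile).
σ_{aluminium} = P / A = 32050 / 175 = 183.1 MPa.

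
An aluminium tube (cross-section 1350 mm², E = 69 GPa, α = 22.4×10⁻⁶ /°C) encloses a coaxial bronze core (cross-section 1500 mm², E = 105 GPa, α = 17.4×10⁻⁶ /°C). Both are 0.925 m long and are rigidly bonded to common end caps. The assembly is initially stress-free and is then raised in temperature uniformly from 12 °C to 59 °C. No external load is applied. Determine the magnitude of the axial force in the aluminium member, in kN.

P ≈ 13.8 kN (compressive in the aluminium)

Both members must finish at the same length. With the larger α, the aluminium tends to over-expand; the plates restrain it, putting the aluminium in compression and the bronze in tension. With no external load the two internal forces are equal and opposite, magnitude P.
Compatibility of the two members (thermal + elastic change equal): (α₁ − α₂)ΔT = P·[1/(A₁E₁) + 1/(A₂E₂)].
|α₁ − α₂|·ΔT = 5×10⁻⁶ × 47 = 0.000235.
1/(A₁E₁) + 1/(A₂E₂) = 1/(1350×69×10³) + 1/(1500×105×10³) = 1.708×10⁻⁸ N⁻¹.
P = 0.000235 / 1.708×10⁻⁸ = 13760 N = 13.76 kN.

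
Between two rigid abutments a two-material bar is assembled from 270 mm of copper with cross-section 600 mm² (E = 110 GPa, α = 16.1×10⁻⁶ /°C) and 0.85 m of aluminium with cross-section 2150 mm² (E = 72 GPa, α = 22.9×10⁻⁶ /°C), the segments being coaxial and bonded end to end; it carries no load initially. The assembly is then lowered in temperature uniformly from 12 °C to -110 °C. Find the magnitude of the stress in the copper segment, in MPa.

σ ≈ 505 MPa (tensile)

Free thermal contraction of the whole bar: Σ αᵢΔT Lᵢ = 16.1×10⁻⁶×122×270 + 22.9×10⁻⁶×122×850 = 2.905 mm.
The walls prevent any net length change, so an axial force P (same in every segment) develops. Compatibility: P · Σ Lᵢ/(AᵢEᵢ) = δ_free.
Σ Lᵢ/(AᵢEᵢ) = 270/(600×110×10³) + 850/(2150×72×10³) = 9.582×10⁻⁶ mm/N.
So P = 2.905 / 9.582×10⁻⁶ = 303.2 kN, tensile.
σ_{copper} = P / A = 303200 / 600 = 505.3 MPa.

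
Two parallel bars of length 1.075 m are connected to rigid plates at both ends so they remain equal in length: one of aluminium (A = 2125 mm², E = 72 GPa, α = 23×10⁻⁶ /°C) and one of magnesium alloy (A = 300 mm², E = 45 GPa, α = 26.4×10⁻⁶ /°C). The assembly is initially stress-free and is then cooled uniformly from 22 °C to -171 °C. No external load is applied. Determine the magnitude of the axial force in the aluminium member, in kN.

The magnesium alloy has the larger α, so on cooling it would change length more than the aluminium if both were free. The rigid plates force a common final length, so the magnesium alloy is put into tension and the aluminium into compression, with equal and opposite forces P (no external load).
Compatibility of the two members (thermal + elastic change equal): (α₁ − α₂)ΔT = P·[1/(A₁E₁) + 1/(A₂E₂)].
|α₁ − α₂|·ΔT = 3.4×10⁻⁶ × 193 = 0.0006562.
1/(A₁E₁) + 1/(A₂E₂) = 1/(2125×72×10³) + 1/(300×45×10³) = 8.061×10⁻⁸ N⁻¹.
P = 0.0006562 / 8.061×10⁻⁸ = 8140 N = 8.14 kN.

P ≈ 8.14 kN (compressive in the aluminium)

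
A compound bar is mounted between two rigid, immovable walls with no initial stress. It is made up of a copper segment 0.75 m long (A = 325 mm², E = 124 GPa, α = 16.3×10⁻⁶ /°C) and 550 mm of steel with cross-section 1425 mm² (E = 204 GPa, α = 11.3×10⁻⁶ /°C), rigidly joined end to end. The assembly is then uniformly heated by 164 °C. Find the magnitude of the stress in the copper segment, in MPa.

Free thermal expansion of the whole bar: Σ αᵢΔT Lᵢ = 16.3×10⁻⁶×164×750 + 11.3×10⁻⁶×164×550 = 3.024 mm.
The walls prevent any net length change, so an axial force P (same in every segment) develops. Compatibility: P · Σ Lᵢ/(AᵢEᵢ) = δ_free.
Σ Lᵢ/(AᵢEᵢ) = 750/(325×124×10³) + 550/(1425×204×10³) = 2.05×10⁻⁵ mm/N.
So P = 3.024 / 2.05×10⁻⁵ = 147.5 kN, compressive.
σ_{copper} = P / A = 147500 / 325 = 453.9 MPa.

σ ≈ 454 MPa (compressive)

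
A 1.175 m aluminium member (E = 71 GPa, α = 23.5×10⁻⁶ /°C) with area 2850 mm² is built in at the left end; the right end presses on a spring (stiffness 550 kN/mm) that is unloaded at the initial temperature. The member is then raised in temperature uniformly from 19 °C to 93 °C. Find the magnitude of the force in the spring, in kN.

Free thermal expansion: δ_free = αΔT L = 23.5×10⁻⁶ × 74 × 1175 = 2.043 mm.
With a force P in the spring, the elastic change of the member is PL/(AE) and that of the spring is P/k; compatibility requires their sum to equal δ_free.
So P = δ_free / [L/(AE) + 1/k] = 2.043 / [ 1175/(2850×71×10³) + 1/(550×10³) ].
P = 2.043 / 7.625×10⁻⁶ = 268000 N.

P ≈ 268 kN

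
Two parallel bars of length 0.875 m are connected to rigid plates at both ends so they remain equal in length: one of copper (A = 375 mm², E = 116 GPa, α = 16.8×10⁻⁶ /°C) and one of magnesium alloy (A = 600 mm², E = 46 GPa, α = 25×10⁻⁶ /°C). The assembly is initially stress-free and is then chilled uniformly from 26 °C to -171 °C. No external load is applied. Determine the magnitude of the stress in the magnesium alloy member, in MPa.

σ ≈ 45.5 MPa (tensile)

Equilibrium of a rigid end plate with no external load gives equal and opposite internal forces ±P in the two members. Since α_{magnesium alloy} > α_{copper}, cooling drives the magnesium alloy into tension and the copper into compression.
Equating the net (thermal + elastic) strains gives |α₁ − α₂|·ΔT = P·[1/(A₁E₁) + 1/(A₂E₂)].
|α₁ − α₂|·ΔT = 8.2×10⁻⁶ × 197 = 0.001615.
1/(A₁E₁) + 1/(A₂E₂) = 1/(375×116×10³) + 1/(600×46×10³) = 5.922×10⁻⁸ N⁻¹.
So P = 0.001615 / 5.922×10⁻⁸ = 27.28 kN.
σ_{magnesium alloy} = P/A₂ = 27280/600 = 45.46 MPa, tensile.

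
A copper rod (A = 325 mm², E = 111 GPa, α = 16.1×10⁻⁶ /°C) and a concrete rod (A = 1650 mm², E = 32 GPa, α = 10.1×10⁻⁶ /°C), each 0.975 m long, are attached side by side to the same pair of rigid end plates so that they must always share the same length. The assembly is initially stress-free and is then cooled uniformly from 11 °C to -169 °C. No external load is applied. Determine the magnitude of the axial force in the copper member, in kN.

The copper has the larger α, so on cooling it would change length more than the concrete if both were free. The rigid plates force a common final length, so the copper is put into tension and the concrete into compression, with equal and opposite forces P (no external load).
Setting the final lengths equal and cancelling L: (α₁ − α₂)ΔT = P/(A₁E₁) + P/(A₂E₂).
|α₁ − α₂|·ΔT = 6×10⁻⁶ × 180 = 0.00108.
1/(A₁E₁) + 1/(A₂E₂) = 1/(325×111×10³) + 1/(1650×32×10³) = 4.666×10⁻⁸ N⁻¹.
So P = 0.00108 / 4.666×10⁻⁸ = 23.15 kN.

P ≈ 23.1 kN (tensile in the copper)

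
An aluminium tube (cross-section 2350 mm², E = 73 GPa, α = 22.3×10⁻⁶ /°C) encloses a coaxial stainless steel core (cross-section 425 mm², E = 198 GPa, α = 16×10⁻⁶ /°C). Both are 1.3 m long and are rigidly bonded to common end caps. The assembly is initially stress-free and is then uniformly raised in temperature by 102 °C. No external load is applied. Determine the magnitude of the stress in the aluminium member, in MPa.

σ ≈ 15.4 MPa (compressive)

The aluminium has the larger α, so on heating it would change length more than the stainless steel if both were free. The rigid plates force a common final length, so the aluminium is put into compression and the stainless steel into tension, with equal and opposite forces P (no external load).
Compatibility of the two members (thermal + elastic change equal): (α₁ − α₂)ΔT = P·[1/(A₁E₁) + 1/(A₂E₂)].
|α₁ − α₂|·ΔT = 6.3×10⁻⁶ × 102 = 0.0006426.
1/(A₁E₁) + 1/(A₂E₂) = 1/(2350×73×10³) + 1/(425×198×10³) = 1.771×10⁻⁸ N⁻¹.
P = 0.0006426 / 1.771×10⁻⁸ = 36280 N = 36.28 kN.
σ_{aluminium} = P/A₁ = 36280/2350 = 15.44 MPa, compressive.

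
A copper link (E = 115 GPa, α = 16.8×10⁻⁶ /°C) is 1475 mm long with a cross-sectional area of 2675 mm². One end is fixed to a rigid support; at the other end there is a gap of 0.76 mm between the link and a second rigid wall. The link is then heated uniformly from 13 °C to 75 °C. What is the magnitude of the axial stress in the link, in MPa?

Free thermal elongation = αΔT L = 16.8×10⁻⁶ × 62 × 1475 = 1.536 mm.
The gap closes (δ_free > 0.76 mm) and the wall then resists a further 1.536 − 0.76 = 0.7764 mm of expansion.
Compatibility: PL/(AE) = 0.7764 mm, so σ = P/A = E × (0.7764/1475) = 60.53 MPa.

σ ≈ 60.5 MPa (compressive)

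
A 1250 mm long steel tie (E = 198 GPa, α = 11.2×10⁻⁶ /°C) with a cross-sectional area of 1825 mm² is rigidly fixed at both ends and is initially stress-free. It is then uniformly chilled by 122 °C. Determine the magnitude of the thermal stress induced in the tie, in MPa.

Because both ends are immovable the net strain is zero, and the suppressed thermal strain is αΔT = 11.2×10⁻⁶ × 122 = 1366.4×10⁻⁶.
The stress required to suppress this strain is σ = Eε = 198×10³ × 1366.4×10⁻⁶ = 270.5 MPa, tensile since the tie is trying to contract.

σ ≈ 271 MPa (tensile)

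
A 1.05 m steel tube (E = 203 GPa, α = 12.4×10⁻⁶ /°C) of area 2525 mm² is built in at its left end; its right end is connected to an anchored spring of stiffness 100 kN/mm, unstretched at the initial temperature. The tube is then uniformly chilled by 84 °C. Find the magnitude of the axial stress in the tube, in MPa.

σ ≈ 35.9 MPa (tensile)

The unrestrained thermal change is αΔT L = 12.4×10⁻⁶ × 84 × 1050 = 1.094 mm.
Let P be the tensile force in the spring. The tube extends elastically by PL/(AE) and the spring stretches by P/k; together these equal δ_free.
P [ L/(AE) + 1/k ] = δ_free → P [ 1050/(2525×203×10³) + 1/(100×10³) ] = 1.094.
P = 1.094 / 1.205×10⁻⁵ = 90770 N.
σ = P/A = 90770/2525 = 35.95 MPa.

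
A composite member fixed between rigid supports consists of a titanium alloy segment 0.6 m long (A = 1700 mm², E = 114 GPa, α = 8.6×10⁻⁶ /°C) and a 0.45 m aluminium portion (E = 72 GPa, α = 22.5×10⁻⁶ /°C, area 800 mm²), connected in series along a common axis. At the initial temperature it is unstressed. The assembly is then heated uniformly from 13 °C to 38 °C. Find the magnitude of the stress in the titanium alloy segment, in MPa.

With the walls removed the bar would change length by δ_free = Σ αᵢΔT Lᵢ = 8.6×10⁻⁶×25×600 + 22.5×10⁻⁶×25×450 = 0.3821 mm.
Since the ends are fixed, an axial force P builds up, equal in every segment, with P · Σ Lᵢ/(AᵢEᵢ) = δ_free.
Σ Lᵢ/(AᵢEᵢ) = 600/(1700×114×10³) + 450/(800×72×10³) = 1.091×10⁻⁵ mm/N.
Hence P = δ_free / Σ(L/AE) = 0.3821/1.091×10⁻⁵ = 35.03 kN (compressive).
σ_{titanium alloy} = P / A = 35030 / 1700 = 20.61 MPa.

σ ≈ 20.6 MPa (compressive)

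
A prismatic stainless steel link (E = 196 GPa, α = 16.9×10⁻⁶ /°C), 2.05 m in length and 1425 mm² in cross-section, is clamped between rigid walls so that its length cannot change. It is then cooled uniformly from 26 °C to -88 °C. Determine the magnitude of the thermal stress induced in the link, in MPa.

Because both ends are immovable the net strain is zero, and the suppressed thermal strain is αΔT = 16.9×10⁻⁶ × 114 = 1926.6×10⁻⁶.
Hence σ = E·αΔT = 196×10³ × 1926.6×10⁻⁶ = 377.6 MPa, tensile.

σ ≈ 378 MPa (tensile)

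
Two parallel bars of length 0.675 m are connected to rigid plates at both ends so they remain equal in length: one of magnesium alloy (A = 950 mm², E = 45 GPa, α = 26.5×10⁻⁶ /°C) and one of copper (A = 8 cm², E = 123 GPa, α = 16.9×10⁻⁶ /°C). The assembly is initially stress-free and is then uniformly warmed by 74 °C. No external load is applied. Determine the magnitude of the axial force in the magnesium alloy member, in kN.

P ≈ 21.2 kN (compressive in the magnesium alloy)

Both members must finish at the same length. With the larger α, the magnesium alloy tends to over-expand; the plates restrain it, putting the magnesium alloy in compression and the copper in tension. With no external load the two internal forces are equal and opposite, magnitude P.
Compatibility of the two members (thermal + elastic change equal): (α₁ − α₂)ΔT = P·[1/(A₁E₁) + 1/(A₂E₂)].
|α₁ − α₂|·ΔT = 9.6×10⁻⁶ × 74 = 0.0007104.
1/(A₁E₁) + 1/(A₂E₂) = 1/(950×45×10³) + 1/(800×123×10³) = 3.355×10⁻⁸ N⁻¹.
So P = 0.0007104 / 3.355×10⁻⁸ = 21.17 kN.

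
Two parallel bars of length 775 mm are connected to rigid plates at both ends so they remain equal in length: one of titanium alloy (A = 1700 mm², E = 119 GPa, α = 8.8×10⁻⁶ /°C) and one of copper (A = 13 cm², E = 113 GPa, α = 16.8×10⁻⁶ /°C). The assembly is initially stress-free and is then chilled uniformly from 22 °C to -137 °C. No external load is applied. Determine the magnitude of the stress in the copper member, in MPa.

Equilibrium of a rigid end plate with no external load gives equal and opposite internal forces ±P in the two members. Since α_{copper} > α_{titanium alloy}, cooling drives the copper into tension and the titanium alloy into compression.
Compatibility of the two members (thermal + elastic change equal): (α₁ − α₂)ΔT = P·[1/(A₁E₁) + 1/(A₂E₂)].
|α₁ − α₂|·ΔT = 8×10⁻⁶ × 159 = 0.001272.
1/(A₁E₁) + 1/(A₂E₂) = 1/(1700×119×10³) + 1/(1300×113×10³) = 1.175×10⁻⁸ N⁻¹.
So P = 0.001272 / 1.175×10⁻⁸ = 108.3 kN.
σ_{copper} = P/A₂ = 108300/1300 = 83.27 MPa, tensile.

σ ≈ 83.3 MPa (tensile)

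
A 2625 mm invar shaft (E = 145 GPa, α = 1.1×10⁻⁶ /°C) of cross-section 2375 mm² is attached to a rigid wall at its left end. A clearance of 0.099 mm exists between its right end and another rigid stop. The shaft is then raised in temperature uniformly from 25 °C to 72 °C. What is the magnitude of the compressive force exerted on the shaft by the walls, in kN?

If the wall were absent the shaft would grow by αΔT L = 1.1×10⁻⁶ × 47 × 2625 = 0.1357 mm.
This exceeds the 0.099 mm gap, so the wall pushes back. The portion of expansion that must be recovered elastically is δ_free − gap = 0.1357 − 0.099 = 0.03671 mm.
So σ = E(δ_free − g)/L = 145×10³ × 0.03671/2625 = 2.028 MPa.
P = σA = 2.028 × 2375 = 4.816 kN.

P ≈ 4.82 kN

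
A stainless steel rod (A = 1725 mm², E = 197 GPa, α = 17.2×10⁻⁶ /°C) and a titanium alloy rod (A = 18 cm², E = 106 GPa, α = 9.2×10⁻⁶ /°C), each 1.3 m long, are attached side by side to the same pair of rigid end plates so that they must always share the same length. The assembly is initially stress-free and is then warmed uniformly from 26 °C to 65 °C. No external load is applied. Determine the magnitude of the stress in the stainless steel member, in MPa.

Both members must finish at the same length. With the larger α, the stainless steel tends to over-expand; the plates restrain it, putting the stainless steel in compression and the titanium alloy in tension. With no external load the two internal forces are equal and opposite, magnitude P.
Equating the net (thermal + elastic) strains gives |α₁ − α₂|·ΔT = P·[1/(A₁E₁) + 1/(A₂E₂)].
|α₁ − α₂|·ΔT = 8×10⁻⁶ × 39 = 0.000312.
1/(A₁E₁) + 1/(A₂E₂) = 1/(1725×197×10³) + 1/(1800×106×10³) = 8.184×10⁻⁹ N⁻¹.
So P = 0.000312 / 8.184×10⁻⁹ = 38.12 kN.
σ_{stainless steel} = P/A₁ = 38120/1725 = 22.1 MPa, compressive.

σ ≈ 22.1 MPa (compressive)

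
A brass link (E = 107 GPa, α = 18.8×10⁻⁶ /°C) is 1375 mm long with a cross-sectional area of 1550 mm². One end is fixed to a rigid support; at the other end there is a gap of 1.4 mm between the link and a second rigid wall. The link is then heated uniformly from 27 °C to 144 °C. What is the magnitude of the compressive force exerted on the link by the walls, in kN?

Unrestrained expansion: δ_free = αΔT L = 18.8×10⁻⁶ × 117 × 1375 = 3.024 mm.
This exceeds the 1.4 mm gap, so the wall pushes back. The portion of expansion that must be recovered elastically is δ_free − gap = 3.024 − 1.4 = 1.624 mm.
That suppressed elongation corresponds to σ = E·Δ/L = 107×10³ × 1.624/1375 = 126.4 MPa.
Force on the wall = σA = 126.4 × 1550 mm² = 195.9 kN.

P ≈ 196 kN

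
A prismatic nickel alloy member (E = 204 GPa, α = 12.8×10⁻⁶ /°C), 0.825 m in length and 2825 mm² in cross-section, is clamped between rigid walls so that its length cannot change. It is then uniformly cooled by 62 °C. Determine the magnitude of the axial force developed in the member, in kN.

P ≈ 457 kN (tensile)

Full restraint means ε = 0, so the stress is σ = EαΔT = 204×10³ × 12.8×10⁻⁶ × 62 = 161.9 MPa.
Axial force P = σA = 161.9 × 2825 = 457400 N = 457.4 kN, tensile.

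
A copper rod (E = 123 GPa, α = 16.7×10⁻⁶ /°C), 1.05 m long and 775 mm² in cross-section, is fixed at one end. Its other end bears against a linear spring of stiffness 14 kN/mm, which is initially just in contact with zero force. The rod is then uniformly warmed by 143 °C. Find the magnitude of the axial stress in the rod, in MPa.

σ ≈ 39.2 MPa (compressive)

Free thermal expansion: δ_free = αΔT L = 16.7×10⁻⁶ × 143 × 1050 = 2.508 mm.
With a force P in the spring, the elastic change of the rod is PL/(AE) and that of the spring is P/k; compatibility requires their sum to equal δ_free.
So P = δ_free / [L/(AE) + 1/k] = 2.508 / [ 1050/(775×123×10³) + 1/(14×10³) ].
P = 2.508 / 8.244×10⁻⁵ = 30410 N.
σ = P/A = 30410/775 = 39.24 MPa.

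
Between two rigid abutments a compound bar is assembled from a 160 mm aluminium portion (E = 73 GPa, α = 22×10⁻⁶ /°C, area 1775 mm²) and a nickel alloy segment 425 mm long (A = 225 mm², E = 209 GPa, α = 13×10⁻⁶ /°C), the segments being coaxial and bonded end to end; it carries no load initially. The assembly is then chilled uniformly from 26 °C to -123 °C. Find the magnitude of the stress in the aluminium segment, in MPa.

Free thermal contraction of the whole bar: Σ αᵢΔT Lᵢ = 22×10⁻⁶×149×160 + 13×10⁻⁶×149×425 = 1.348 mm.
The walls prevent any net length change, so an axial force P (same in every segment) develops. Compatibility: P · Σ Lᵢ/(AᵢEᵢ) = δ_free.
Σ Lᵢ/(AᵢEᵢ) = 160/(1775×73×10³) + 425/(225×209×10³) = 1.027×10⁻⁵ mm/N.
So P = 1.348 / 1.027×10⁻⁵ = 131.2 kN, tensile.
σ_{aluminium} = P / A = 131200 / 1775 = 73.91 MPa.

σ ≈ 73.9 MPa (tensile)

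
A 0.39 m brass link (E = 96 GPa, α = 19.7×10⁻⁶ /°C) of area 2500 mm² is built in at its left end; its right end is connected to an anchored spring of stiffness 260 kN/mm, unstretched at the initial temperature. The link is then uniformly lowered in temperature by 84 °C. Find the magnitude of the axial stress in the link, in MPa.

Free thermal contraction: δ_free = αΔT L = 19.7×10⁻⁶ × 84 × 390 = 0.6454 mm.
With a force P in the spring, the elastic change of the link is PL/(AE) and that of the spring is P/k; compatibility requires their sum to equal δ_free.
So P = δ_free / [L/(AE) + 1/k] = 0.6454 / [ 390/(2500×96×10³) + 1/(260×10³) ].
P = 0.6454 / 5.471×10⁻⁶ = 118000 N.
σ = P/A = 118000/2500 = 47.18 MPa.

σ ≈ 47.2 MPa (tensile)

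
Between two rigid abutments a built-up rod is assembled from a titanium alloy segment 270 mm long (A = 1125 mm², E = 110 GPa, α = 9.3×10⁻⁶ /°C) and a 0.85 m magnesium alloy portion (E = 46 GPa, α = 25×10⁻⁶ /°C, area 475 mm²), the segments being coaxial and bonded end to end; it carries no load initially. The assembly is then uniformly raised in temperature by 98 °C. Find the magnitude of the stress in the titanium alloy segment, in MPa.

σ ≈ 50.4 MPa (compressive)

If the supports were absent, the total length change would be Σ αᵢΔT Lᵢ = 9.3×10⁻⁶×98×270 + 25×10⁻⁶×98×850 = 2.329 mm.
The rigid supports impose zero overall length change; the single axial force P common to all segments must satisfy P Σ Lᵢ/(AᵢEᵢ) = δ_free.
Σ Lᵢ/(AᵢEᵢ) = 270/(1125×110×10³) + 850/(475×46×10³) = 4.108×10⁻⁵ mm/N.
So P = 2.329 / 4.108×10⁻⁵ = 56.68 kN, compressive.
σ_{titanium alloy} = P / A = 56680 / 1125 = 50.38 MPa.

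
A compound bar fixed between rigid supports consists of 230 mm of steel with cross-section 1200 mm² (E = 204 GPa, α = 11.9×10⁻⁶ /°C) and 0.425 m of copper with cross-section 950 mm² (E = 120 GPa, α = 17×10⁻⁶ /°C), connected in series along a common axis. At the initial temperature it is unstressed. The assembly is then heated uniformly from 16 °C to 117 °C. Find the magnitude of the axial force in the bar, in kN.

P ≈ 216 kN (compressive)

With the walls removed the bar would change length by δ_free = Σ αᵢΔT Lᵢ = 11.9×10⁻⁶×101×230 + 17×10⁻⁶×101×425 = 1.006 mm.
The rigid supports impose zero overall length change; the single axial force P common to all segments must satisfy P Σ Lᵢ/(AᵢEᵢ) = δ_free.
The series flexibility is Σ Lᵢ/(AᵢEᵢ) = 230/(1200×204×10³) + 425/(950×120×10³) = 4.668×10⁻⁶ mm/N.
So P = 1.006 / 4.668×10⁻⁶ = 215.6 kN, compressive.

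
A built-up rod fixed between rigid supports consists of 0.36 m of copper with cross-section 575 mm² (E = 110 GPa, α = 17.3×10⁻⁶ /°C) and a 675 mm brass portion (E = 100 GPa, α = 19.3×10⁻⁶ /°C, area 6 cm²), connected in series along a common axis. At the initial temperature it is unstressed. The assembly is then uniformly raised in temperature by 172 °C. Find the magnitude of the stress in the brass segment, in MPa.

If the supports were absent, the total length change would be Σ αᵢΔT Lᵢ = 17.3×10⁻⁶×172×360 + 19.3×10⁻⁶×172×675 = 3.312 mm.
The rigid supports impose zero overall length change; the single axial force P common to all segments must satisfy P Σ Lᵢ/(AᵢEᵢ) = δ_free.
The series flexibility is Σ Lᵢ/(AᵢEᵢ) = 360/(575×110×10³) + 675/(600×100×10³) = 1.694×10⁻⁵ mm/N.
So P = 3.312 / 1.694×10⁻⁵ = 195.5 kN, compressive.
σ_{brass} = P / A = 195500 / 600 = 325.8 MPa.

σ ≈ 326 MPa (compressive)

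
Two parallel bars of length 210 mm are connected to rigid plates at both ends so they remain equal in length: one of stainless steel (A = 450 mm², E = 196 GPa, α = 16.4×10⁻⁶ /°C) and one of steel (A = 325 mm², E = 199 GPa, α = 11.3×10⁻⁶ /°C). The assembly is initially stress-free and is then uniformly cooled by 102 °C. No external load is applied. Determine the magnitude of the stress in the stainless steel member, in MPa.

Both members must finish at the same length. With the larger α, the stainless steel tends to over-contract; the plates restrain it, putting the stainless steel in tension and the steel in compression. With no external load the two internal forces are equal and opposite, magnitude P.
Compatibility of the two members (thermal + elastic change equal): (α₁ − α₂)ΔT = P·[1/(A₁E₁) + 1/(A₂E₂)].
|α₁ − α₂|·ΔT = 5.1×10⁻⁶ × 102 = 0.0005202.
1/(A₁E₁) + 1/(A₂E₂) = 1/(450×196×10³) + 1/(325×199×10³) = 2.68×10⁻⁸ N⁻¹.
So P = 0.0005202 / 2.68×10⁻⁸ = 19.41 kN.
σ_{stainless steel} = P/A₁ = 19410/450 = 43.13 MPa, tensile.

σ ≈ 43.1 MPa (tensile)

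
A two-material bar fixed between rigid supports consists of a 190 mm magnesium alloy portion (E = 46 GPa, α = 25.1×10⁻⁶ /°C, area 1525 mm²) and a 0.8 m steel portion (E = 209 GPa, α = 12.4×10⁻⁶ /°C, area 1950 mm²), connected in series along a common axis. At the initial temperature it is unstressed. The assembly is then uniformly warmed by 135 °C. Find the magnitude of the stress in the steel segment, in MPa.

σ ≈ 218 MPa (compressive)

Free thermal expansion of the whole bar: Σ αᵢΔT Lᵢ = 25.1×10⁻⁶×135×190 + 12.4×10⁻⁶×135×800 = 1.983 mm.
Since the ends are fixed, an axial force P builds up, equal in every segment, with P · Σ Lᵢ/(AᵢEᵢ) = δ_free.
The series flexibility is Σ Lᵢ/(AᵢEᵢ) = 190/(1525×46×10³) + 800/(1950×209×10³) = 4.671×10⁻⁶ mm/N.
So P = 1.983 / 4.671×10⁻⁶ = 424.5 kN, compressive.
σ_{steel} = P / A = 424500 / 1950 = 217.7 MPa.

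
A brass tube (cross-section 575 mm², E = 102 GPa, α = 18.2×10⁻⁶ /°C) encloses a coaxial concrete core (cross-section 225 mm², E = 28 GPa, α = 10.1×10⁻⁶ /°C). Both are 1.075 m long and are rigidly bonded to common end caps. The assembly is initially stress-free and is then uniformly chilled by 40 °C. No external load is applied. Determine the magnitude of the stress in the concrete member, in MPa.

σ ≈ 8.19 MPa (compressive)

The brass has the larger α, so on cooling it would change length more than the concrete if both were free. The rigid plates force a common final length, so the brass is put into tension and the concrete into compression, with equal and opposite forces P (no external load).
Setting the final lengths equal and cancelling L: (α₁ − α₂)ΔT = P/(A₁E₁) + P/(A₂E₂).
|α₁ − α₂|·ΔT = 8.1×10⁻⁶ × 40 = 0.000324.
1/(A₁E₁) + 1/(A₂E₂) = 1/(575×102×10³) + 1/(225×28×10³) = 1.758×10⁻⁷ N⁻¹.
P = 0.000324 / 1.758×10⁻⁷ = 1843 N = 1.843 kN.
σ_{concrete} = P/A₂ = 1843/225 = 8.192 MPa, compressive.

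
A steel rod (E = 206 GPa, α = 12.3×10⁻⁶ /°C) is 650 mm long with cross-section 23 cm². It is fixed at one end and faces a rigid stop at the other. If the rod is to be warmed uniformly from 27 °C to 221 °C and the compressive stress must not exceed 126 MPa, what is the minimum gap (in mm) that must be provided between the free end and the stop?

g ≈ 1.15 mm

Free expansion if unrestrained: δ_free = αΔT L = 12.3×10⁻⁶ × 194 × 650 = 1.551 mm.
At the allowable stress the elastic shortening the wall may impose is σL/E = 126 × 650 / (206×10³) = 0.3976 mm.
The gap must absorb the remainder: g_min = 1.551 − 0.3976 = 1.153 mm.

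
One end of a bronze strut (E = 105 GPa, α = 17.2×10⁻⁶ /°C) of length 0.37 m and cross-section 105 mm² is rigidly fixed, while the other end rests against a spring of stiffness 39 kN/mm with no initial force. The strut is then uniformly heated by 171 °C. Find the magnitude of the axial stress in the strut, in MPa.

The unrestrained thermal change is αΔT L = 17.2×10⁻⁶ × 171 × 370 = 1.088 mm.
With a force P in the spring, the elastic change of the strut is PL/(AE) and that of the spring is P/k; compatibility requires their sum to equal δ_free.
P [ L/(AE) + 1/k ] = δ_free → P [ 370/(105×105×10³) + 1/(39×10³) ] = 1.088.
P = 1.088 / 5.92×10⁻⁵ = 18380 N.
σ = P/A = 18380/105 = 175.1 MPa.

σ ≈ 175 MPa (compressive)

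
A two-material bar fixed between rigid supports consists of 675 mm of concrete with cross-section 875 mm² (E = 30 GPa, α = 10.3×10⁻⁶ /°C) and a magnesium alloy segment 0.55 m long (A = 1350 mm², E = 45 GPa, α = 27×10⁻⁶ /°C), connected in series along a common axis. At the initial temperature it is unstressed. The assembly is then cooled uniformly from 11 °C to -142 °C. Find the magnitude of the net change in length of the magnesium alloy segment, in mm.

If the supports were absent, the total length change would be Σ αᵢΔT Lᵢ = 10.3×10⁻⁶×153×675 + 27×10⁻⁶×153×550 = 3.336 mm.
Since the ends are fixed, an axial force P builds up, equal in every segment, with P · Σ Lᵢ/(AᵢEᵢ) = δ_free.
The series flexibility is Σ Lᵢ/(AᵢEᵢ) = 675/(875×30×10³) + 550/(1350×45×10³) = 3.477×10⁻⁵ mm/N.
P = 3.336 / 3.477×10⁻⁵ = 95940 N = 95.94 kN, tensile.
For the magnesium alloy segment, free thermal change = 27×10⁻⁶×153×550 = 2.272 mm and elastic change from P = 95940×550/(1350×45×10³) = 0.8686 mm; these oppose, so the net change is 1.4 mm (segment shortens).

|ΔL| ≈ 1.4 mm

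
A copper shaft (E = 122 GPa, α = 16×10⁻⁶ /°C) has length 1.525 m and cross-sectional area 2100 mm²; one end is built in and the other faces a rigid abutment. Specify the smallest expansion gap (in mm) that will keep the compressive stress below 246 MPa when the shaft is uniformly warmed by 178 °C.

g ≈ 1.27 mm

Free expansion if unrestrained: δ_free = αΔT L = 16×10⁻⁶ × 178 × 1525 = 4.343 mm.
At the allowable stress the elastic shortening the wall may impose is σL/E = 246 × 1525 / (122×10³) = 3.075 mm.
The gap must absorb the remainder: g_min = 4.343 − 3.075 = 1.268 mm.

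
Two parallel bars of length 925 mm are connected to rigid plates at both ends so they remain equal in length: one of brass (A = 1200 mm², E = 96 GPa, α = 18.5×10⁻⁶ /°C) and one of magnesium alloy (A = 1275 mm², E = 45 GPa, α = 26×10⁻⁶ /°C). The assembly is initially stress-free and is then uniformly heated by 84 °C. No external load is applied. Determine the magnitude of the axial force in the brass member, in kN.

P ≈ 24.1 kN (tensile in the brass)

The magnesium alloy has the larger α, so on heating it would change length more than the brass if both were free. The rigid plates force a common final length, so the magnesium alloy is put into compression and the brass into tension, with equal and opposite forces P (no external load).
Compatibility of the two members (thermal + elastic change equal): (α₁ − α₂)ΔT = P·[1/(A₁E₁) + 1/(A₂E₂)].
|α₁ − α₂|·ΔT = 7.5×10⁻⁶ × 84 = 0.00063.
1/(A₁E₁) + 1/(A₂E₂) = 1/(1200×96×10³) + 1/(1275×45×10³) = 2.611×10⁻⁸ N⁻¹.
So P = 0.00063 / 2.611×10⁻⁸ = 24.13 kN.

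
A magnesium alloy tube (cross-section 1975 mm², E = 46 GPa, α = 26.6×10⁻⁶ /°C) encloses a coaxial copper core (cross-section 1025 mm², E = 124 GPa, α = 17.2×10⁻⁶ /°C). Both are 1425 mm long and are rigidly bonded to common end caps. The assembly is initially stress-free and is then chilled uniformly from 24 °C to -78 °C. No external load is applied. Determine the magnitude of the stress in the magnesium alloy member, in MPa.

σ ≈ 25.7 MPa (tensile)

Both members must finish at the same length. With the larger α, the magnesium alloy tends to over-contract; the plates restrain it, putting the magnesium alloy in tension and the copper in compression. With no external load the two internal forces are equal and opposite, magnitude P.
Equating the net (thermal + elastic) strains gives |α₁ − α₂|·ΔT = P·[1/(A₁E₁) + 1/(A₂E₂)].
|α₁ − α₂|·ΔT = 9.4×10⁻⁶ × 102 = 0.0009588.
1/(A₁E₁) + 1/(A₂E₂) = 1/(1975×46×10³) + 1/(1025×124×10³) = 1.887×10⁻⁸ N⁻¹.
P = 0.0009588 / 1.887×10⁻⁸ = 50800 N = 50.8 kN.
σ_{magnesium alloy} = P/A₁ = 50800/1975 = 25.72 MPa, tensile.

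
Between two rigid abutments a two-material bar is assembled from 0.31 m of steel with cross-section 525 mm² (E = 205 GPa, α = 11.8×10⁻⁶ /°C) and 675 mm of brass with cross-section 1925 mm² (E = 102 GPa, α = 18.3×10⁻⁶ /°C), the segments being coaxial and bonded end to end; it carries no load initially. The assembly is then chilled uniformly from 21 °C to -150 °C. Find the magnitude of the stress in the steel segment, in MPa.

With the walls removed the bar would change length by δ_free = Σ αᵢΔT Lᵢ = 11.8×10⁻⁶×171×310 + 18.3×10⁻⁶×171×675 = 2.738 mm.
The walls prevent any net length change, so an axial force P (same in every segment) develops. Compatibility: P · Σ Lᵢ/(AᵢEᵢ) = δ_free.
The series flexibility is Σ Lᵢ/(AᵢEᵢ) = 310/(525×205×10³) + 675/(1925×102×10³) = 6.318×10⁻⁶ mm/N.
P = 2.738 / 6.318×10⁻⁶ = 433300 N = 433.3 kN, tensile.
σ_{steel} = P / A = 433300 / 525 = 825.4 MPa.

σ ≈ 825 MPa (tensile)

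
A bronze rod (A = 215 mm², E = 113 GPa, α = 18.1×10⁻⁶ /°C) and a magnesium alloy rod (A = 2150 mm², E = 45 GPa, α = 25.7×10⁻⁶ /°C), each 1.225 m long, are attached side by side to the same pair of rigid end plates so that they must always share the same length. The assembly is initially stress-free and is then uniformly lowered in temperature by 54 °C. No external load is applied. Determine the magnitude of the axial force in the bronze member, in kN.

P ≈ 7.97 kN (compressive in the bronze)

Equilibrium of a rigid end plate with no external load gives equal and opposite internal forces ±P in the two members. Since α_{magnesium alloy} > α_{bronze}, cooling drives the magnesium alloy into tension and the bronze into compression.
Compatibility of the two members (thermal + elastic change equal): (α₁ − α₂)ΔT = P·[1/(A₁E₁) + 1/(A₂E₂)].
|α₁ − α₂|·ΔT = 7.6×10⁻⁶ × 54 = 0.0004104.
1/(A₁E₁) + 1/(A₂E₂) = 1/(215×113×10³) + 1/(2150×45×10³) = 5.15×10⁻⁸ N⁻¹.
So P = 0.0004104 / 5.15×10⁻⁸ = 7.969 kN.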